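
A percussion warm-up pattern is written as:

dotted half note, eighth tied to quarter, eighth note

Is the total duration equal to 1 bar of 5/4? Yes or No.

One bar of 5/4 = 10 eighth notes.
In eighth notes: dotted half note = 6; eighth tied to quarter (eighth + quarter) = 3; eighth note = 1.
Total: 6 + 3 + 1 = 10.
10 equals 10, so the answer is Yes.

Yes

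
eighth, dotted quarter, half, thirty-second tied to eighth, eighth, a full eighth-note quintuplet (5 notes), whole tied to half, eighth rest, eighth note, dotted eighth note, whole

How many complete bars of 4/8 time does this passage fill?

9

One bar of 4/8 = 16 thirty-second notes.
Working in thirty-second notes: eighth = 4; dotted quarter = 12; half = 16; thirty-second tied to eighth (thirty-second + eighth) = 5; eighth = 4; a full eighth-note quintuplet (5 notes) (five quintuplet eighths span one half) = 16; whole tied to half (whole + half) = 48; eighth rest = 4; eighth note = 4; dotted eighth note = 6; whole = 32.
Sum: 4 + 12 + 16 + 5 + 4 + 16 + 48 + 4 + 4 + 6 + 32 = 151.
151 ÷ 16 = 9 complete bars with 7 left over.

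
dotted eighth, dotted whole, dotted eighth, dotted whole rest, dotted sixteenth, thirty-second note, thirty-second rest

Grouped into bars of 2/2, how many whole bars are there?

One bar of 2/2 = 32 thirty-second notes.
Express everything in thirty-second notes: dotted eighth = 6; dotted whole = 48; dotted eighth = 6; dotted whole rest = 48; dotted sixteenth = 3; thirty-second note = 1; thirty-second rest = 1.
Sum: 6 + 48 + 6 + 48 + 3 + 1 + 1 = 113.
113 ÷ 32 = 3 complete bars with 17 left over.

3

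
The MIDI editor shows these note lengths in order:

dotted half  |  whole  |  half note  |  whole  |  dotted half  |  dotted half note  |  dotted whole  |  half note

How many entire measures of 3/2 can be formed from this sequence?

One bar of 3/2 = 6 quarter notes.
In quarter notes: dotted half = 3; whole = 4; half note = 2; whole = 4; dotted half = 3; dotted half note = 3; dotted whole = 6; half note = 2.
Altogether 3 + 4 + 2 + 4 + 3 + 3 + 6 + 2 = 27.
27 ÷ 6 = 4 complete bars with 3 left over.

4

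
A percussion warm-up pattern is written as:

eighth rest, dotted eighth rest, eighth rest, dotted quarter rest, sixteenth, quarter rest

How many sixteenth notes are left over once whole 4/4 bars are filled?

One bar of 4/4 = 16 sixteenth notes.
Express everything in sixteenth notes: eighth rest = 2; dotted eighth rest = 3; eighth rest = 2; dotted quarter rest = 6; sixteenth = 1; quarter rest = 4.
Sum: 2 + 3 + 2 + 6 + 1 + 4 = 18.
18 ÷ 16 = 1 complete bar with 2 sixteenth notes remaining.

2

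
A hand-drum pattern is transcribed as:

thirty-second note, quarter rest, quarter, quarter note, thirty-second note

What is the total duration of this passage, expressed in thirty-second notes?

26

Each duration in thirty-second notes: thirty-second note = 1; quarter rest = 8; quarter = 8; quarter note = 8; thirty-second note = 1.
Sum: 1 + 8 + 8 + 8 + 1 = 26 thirty-second notes.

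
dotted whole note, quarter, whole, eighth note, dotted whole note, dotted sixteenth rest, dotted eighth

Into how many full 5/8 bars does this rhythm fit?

7

One bar of 5/8 = 20 thirty-second notes.
Express everything in thirty-second notes: dotted whole note = 48; quarter = 8; whole = 32; eighth note = 4; dotted whole note = 48; dotted sixteenth rest = 3; dotted eighth = 6.
Total: 48 + 8 + 32 + 4 + 48 + 3 + 6 = 149.
149 ÷ 20 = 7 complete bars with 9 left over.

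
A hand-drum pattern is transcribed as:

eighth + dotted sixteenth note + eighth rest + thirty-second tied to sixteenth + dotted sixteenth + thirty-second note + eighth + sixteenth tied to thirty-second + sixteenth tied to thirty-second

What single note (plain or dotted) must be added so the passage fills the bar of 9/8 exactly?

The bar of 9/8 = 36 thirty-second notes.
Express everything in thirty-second notes: eighth = 4; dotted sixteenth note = 3; eighth rest = 4; thirty-second tied to sixteenth (thirty-second + sixteenth) = 3; dotted sixteenth = 3; thirty-second note = 1; eighth = 4; sixteenth tied to thirty-second (sixteenth + thirty-second) = 3; sixteenth tied to thirty-second (sixteenth + thirty-second) = 3.
Sum: 4 + 3 + 4 + 3 + 3 + 1 + 4 + 3 + 3 = 28.
Remaining: 36 − 28 = 8 thirty-second notes, which is a quarter note.

quarter note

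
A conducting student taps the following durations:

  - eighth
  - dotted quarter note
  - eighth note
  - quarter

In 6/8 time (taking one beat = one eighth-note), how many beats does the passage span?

7

One eighth-note beat = 2 sixteenth notes.
In sixteenth notes: eighth = 2; dotted quarter note = 6; eighth note = 2; quarter = 4.
Adding: 2 + 6 + 2 + 4 = 14.
14 ÷ 2 = 7 beats.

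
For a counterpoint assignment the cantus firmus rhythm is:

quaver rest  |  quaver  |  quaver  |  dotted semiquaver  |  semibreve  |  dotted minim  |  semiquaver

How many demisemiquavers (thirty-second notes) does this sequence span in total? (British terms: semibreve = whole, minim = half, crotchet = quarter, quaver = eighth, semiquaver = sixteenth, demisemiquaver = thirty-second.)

73

Each duration in thirty-second notes: quaver rest = 4; quaver = 4; quaver = 4; dotted semiquaver = 3; semibreve = 32; dotted minim = 24; semiquaver = 2.
Sum: 4 + 4 + 4 + 3 + 32 + 24 + 2 = 73 thirty-second notes.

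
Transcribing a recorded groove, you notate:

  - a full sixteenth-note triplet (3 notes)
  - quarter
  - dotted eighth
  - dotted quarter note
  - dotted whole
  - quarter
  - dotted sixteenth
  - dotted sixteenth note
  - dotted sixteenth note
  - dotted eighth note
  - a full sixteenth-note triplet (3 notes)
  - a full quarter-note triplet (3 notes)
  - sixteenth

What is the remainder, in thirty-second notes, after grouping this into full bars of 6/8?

3

One bar of 6/8 = 24 thirty-second notes.
Each duration in thirty-second notes: a full sixteenth-note triplet (3 notes) (three triplet sixteenths span one eighth) = 4; quarter = 8; dotted eighth = 6; dotted quarter note = 12; dotted whole = 48; quarter = 8; dotted sixteenth = 3; dotted sixteenth note = 3; dotted sixteenth note = 3; dotted eighth note = 6; a full sixteenth-note triplet (3 notes) (three triplet sixteenths span one eighth) = 4; a full quarter-note triplet (3 notes) (three triplet quarters span one half) = 16; sixteenth = 2.
Adding: 4 + 8 + 6 + 12 + 48 + 8 + 3 + 3 + 3 + 6 + 4 + 16 + 2 = 123.
123 ÷ 24 = 5 complete bars with 3 thirty-second notes remaining.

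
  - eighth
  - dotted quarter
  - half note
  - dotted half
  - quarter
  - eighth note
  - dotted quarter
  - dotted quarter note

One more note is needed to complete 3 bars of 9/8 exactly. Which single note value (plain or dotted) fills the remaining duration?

3 bars of 9/8 = 27 eighth notes.
In eighth notes: eighth = 1; dotted quarter = 3; half note = 4; dotted half = 6; quarter = 2; eighth note = 1; dotted quarter = 3; dotted quarter note = 3.
Altogether 1 + 3 + 4 + 6 + 2 + 1 + 3 + 3 = 23.
Remaining: 27 − 23 = 4 eighth notes, which is a half note.

half note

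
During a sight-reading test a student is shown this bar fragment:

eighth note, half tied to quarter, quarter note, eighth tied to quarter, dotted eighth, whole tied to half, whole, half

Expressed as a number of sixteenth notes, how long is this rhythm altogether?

75

Express everything in sixteenth notes: eighth note = 2; half tied to quarter (half + quarter) = 12; quarter note = 4; eighth tied to quarter (eighth + quarter) = 6; dotted eighth = 3; whole tied to half (whole + half) = 24; whole = 16; half = 8.
Adding: 2 + 12 + 4 + 6 + 3 + 24 + 16 + 8 = 75 sixteenth notes.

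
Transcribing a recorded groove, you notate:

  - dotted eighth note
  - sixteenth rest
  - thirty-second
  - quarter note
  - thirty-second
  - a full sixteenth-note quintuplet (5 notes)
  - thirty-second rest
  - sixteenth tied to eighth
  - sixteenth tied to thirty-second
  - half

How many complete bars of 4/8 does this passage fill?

One bar of 4/8 = 16 thirty-second notes.
Working in thirty-second notes: dotted eighth note = 6; sixteenth rest = 2; thirty-second = 1; quarter note = 8; thirty-second = 1; a full sixteenth-note quintuplet (5 notes) (five quintuplet sixteenths span one quarter) = 8; thirty-second rest = 1; sixteenth tied to eighth (sixteenth + eighth) = 6; sixteenth tied to thirty-second (sixteenth + thirty-second) = 3; half = 16.
Sum: 6 + 2 + 1 + 8 + 1 + 8 + 1 + 6 + 3 + 16 = 52.
52 ÷ 16 = 3 complete bars with 4 left over.

3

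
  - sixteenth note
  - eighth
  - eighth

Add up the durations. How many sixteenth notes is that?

Working in sixteenth notes: sixteenth note = 1; eighth = 2; eighth = 2.
Sum: 1 + 2 + 2 = 5 sixteenth notes.

5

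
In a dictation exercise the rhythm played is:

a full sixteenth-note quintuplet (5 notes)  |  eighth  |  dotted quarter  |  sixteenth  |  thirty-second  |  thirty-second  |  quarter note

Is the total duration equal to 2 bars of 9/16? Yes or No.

Yes

One bar of 9/16 = 18 thirty-second notes, so 2 bars = 36.
Each duration in thirty-second notes: a full sixteenth-note quintuplet (5 notes) (five quintuplet sixteenths span one quarter) = 8; eighth = 4; dotted quarter = 12; sixteenth = 2; thirty-second = 1; thirty-second = 1; quarter note = 8.
Adding: 8 + 4 + 12 + 2 + 1 + 1 + 8 = 36.
36 equals 36, so the answer is Yes.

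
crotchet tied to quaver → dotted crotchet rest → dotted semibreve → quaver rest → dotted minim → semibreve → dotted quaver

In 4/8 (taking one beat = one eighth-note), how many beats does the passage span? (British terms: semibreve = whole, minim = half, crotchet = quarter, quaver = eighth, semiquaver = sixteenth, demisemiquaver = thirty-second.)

One eighth-note beat = 2 sixteenth notes.
Working in sixteenth notes: crotchet tied to quaver (crotchet + quaver) = 6; dotted crotchet rest = 6; dotted semibreve = 24; quaver rest = 2; dotted minim = 12; semibreve = 16; dotted quaver = 3.
Adding: 6 + 6 + 24 + 2 + 12 + 16 + 3 = 69.
69 ÷ 2 = 34.5 beats.

34.5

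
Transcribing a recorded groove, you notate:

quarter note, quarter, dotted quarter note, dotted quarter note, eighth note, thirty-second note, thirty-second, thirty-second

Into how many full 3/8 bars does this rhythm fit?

One bar of 3/8 = 12 thirty-second notes.
Working in thirty-second notes: quarter note = 8; quarter = 8; dotted quarter note = 12; dotted quarter note = 12; eighth note = 4; thirty-second note = 1; thirty-second = 1; thirty-second = 1.
Sum: 8 + 8 + 12 + 12 + 4 + 1 + 1 + 1 = 47.
47 ÷ 12 = 3 complete bars with 11 left over.

3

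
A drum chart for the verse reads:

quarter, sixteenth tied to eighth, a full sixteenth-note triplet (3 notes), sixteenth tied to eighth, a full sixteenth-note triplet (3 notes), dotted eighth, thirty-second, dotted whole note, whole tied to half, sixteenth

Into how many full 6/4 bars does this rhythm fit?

2

One bar of 6/4 = 48 thirty-second notes.
Working in thirty-second notes: quarter = 8; sixteenth tied to eighth (sixteenth + eighth) = 6; a full sixteenth-note triplet (3 notes) (three triplet sixteenths span one eighth) = 4; sixteenth tied to eighth (sixteenth + eighth) = 6; a full sixteenth-note triplet (3 notes) (three triplet sixteenths span one eighth) = 4; dotted eighth = 6; thirty-second = 1; dotted whole note = 48; whole tied to half (whole + half) = 48; sixteenth = 2.
Sum: 8 + 6 + 4 + 6 + 4 + 6 + 1 + 48 + 48 + 2 = 133.
133 ÷ 48 = 2 complete bars with 37 left over.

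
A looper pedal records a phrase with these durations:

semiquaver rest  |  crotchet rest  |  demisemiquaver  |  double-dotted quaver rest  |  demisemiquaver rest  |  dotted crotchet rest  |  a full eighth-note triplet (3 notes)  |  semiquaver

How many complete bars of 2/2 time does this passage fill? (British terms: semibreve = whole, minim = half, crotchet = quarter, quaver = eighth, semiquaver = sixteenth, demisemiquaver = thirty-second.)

One bar of 2/2 = 32 thirty-second notes.
Convert each value to thirty-second notes: semiquaver rest = 2; crotchet rest = 8; demisemiquaver = 1; double-dotted quaver rest = 7; demisemiquaver rest = 1; dotted crotchet rest = 12; a full eighth-note triplet (3 notes) (three triplet eighths span one quarter) = 8; semiquaver = 2.
Sum: 2 + 8 + 1 + 7 + 1 + 12 + 8 + 2 = 41.
41 ÷ 32 = 1 complete bar with 9 left over.

1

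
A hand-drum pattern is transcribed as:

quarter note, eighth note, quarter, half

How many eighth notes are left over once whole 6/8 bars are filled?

One bar of 6/8 = 6 eighth notes.
Convert each value to eighth notes: quarter note = 2; eighth note = 1; quarter = 2; half = 4.
Adding: 2 + 1 + 2 + 4 = 9.
9 ÷ 6 = 1 complete bar with 3 eighth notes remaining.

3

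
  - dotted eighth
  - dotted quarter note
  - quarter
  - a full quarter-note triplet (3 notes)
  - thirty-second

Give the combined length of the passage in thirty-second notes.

Working in thirty-second notes: dotted eighth = 6; dotted quarter note = 12; quarter = 8; a full quarter-note triplet (3 notes) (three triplet quarters span one half) = 16; thirty-second = 1.
Altogether 6 + 12 + 8 + 16 + 1 = 43 thirty-second notes.

43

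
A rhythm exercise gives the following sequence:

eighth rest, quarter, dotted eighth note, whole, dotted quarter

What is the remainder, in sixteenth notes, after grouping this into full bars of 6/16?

One bar of 6/16 = 6 sixteenth notes.
Express everything in sixteenth notes: eighth rest = 2; quarter = 4; dotted eighth note = 3; whole = 16; dotted quarter = 6.
Total: 2 + 4 + 3 + 16 + 6 = 31.
31 ÷ 6 = 5 complete bars with 1 sixteenth note remaining.

1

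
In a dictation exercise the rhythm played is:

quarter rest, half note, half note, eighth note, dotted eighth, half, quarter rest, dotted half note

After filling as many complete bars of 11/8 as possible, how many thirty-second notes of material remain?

One bar of 11/8 = 22 sixteenth notes.
In sixteenth notes: quarter rest = 4; half note = 8; half note = 8; eighth note = 2; dotted eighth = 3; half = 8; quarter rest = 4; dotted half note = 12.
Total: 4 + 8 + 8 + 2 + 3 + 8 + 4 + 12 = 49.
49 ÷ 22 = 2 complete bars with 5 sixteenth notes remaining = 10 thirty-second notes.

10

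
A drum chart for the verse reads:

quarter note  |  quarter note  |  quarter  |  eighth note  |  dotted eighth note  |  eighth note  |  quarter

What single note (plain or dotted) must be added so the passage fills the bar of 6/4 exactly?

sixteenth note

The bar of 6/4 = 24 sixteenth notes.
Convert each value to sixteenth notes: quarter note = 4; quarter note = 4; quarter = 4; eighth note = 2; dotted eighth note = 3; eighth note = 2; quarter = 4.
Adding: 4 + 4 + 4 + 2 + 3 + 2 + 4 = 23.
Remaining: 24 − 23 = 1 sixteenth note, which is a sixteenth note.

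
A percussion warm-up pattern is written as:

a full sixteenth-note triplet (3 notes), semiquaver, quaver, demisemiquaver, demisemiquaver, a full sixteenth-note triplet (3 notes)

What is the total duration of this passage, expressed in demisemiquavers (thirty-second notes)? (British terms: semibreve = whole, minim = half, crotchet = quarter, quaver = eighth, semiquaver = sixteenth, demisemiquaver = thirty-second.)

Each duration in thirty-second notes: a full sixteenth-note triplet (3 notes) (three triplet sixteenths span one eighth) = 4; semiquaver = 2; quaver = 4; demisemiquaver = 1; demisemiquaver = 1; a full sixteenth-note triplet (3 notes) (three triplet sixteenths span one eighth) = 4.
Altogether 4 + 2 + 4 + 1 + 1 + 4 = 16 thirty-second notes.

16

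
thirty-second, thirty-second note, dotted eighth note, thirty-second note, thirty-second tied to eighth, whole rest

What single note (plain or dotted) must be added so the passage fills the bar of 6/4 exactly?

The bar of 6/4 = 48 thirty-second notes.
Each duration in thirty-second notes: thirty-second = 1; thirty-second note = 1; dotted eighth note = 6; thirty-second note = 1; thirty-second tied to eighth (thirty-second + eighth) = 5; whole rest = 32.
Altogether 1 + 1 + 6 + 1 + 5 + 32 = 46.
Remaining: 48 − 46 = 2 thirty-second notes, which is a sixteenth note.

sixteenth note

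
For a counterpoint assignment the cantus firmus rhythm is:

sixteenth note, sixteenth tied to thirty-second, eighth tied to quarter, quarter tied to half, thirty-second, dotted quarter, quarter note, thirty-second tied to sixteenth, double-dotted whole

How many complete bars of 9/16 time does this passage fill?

One bar of 9/16 = 18 thirty-second notes.
Working in thirty-second notes: sixteenth note = 2; sixteenth tied to thirty-second (sixteenth + thirty-second) = 3; eighth tied to quarter (eighth + quarter) = 12; quarter tied to half (quarter + half) = 24; thirty-second = 1; dotted quarter = 12; quarter note = 8; thirty-second tied to sixteenth (thirty-second + sixteenth) = 3; double-dotted whole = 56.
Total: 2 + 3 + 12 + 24 + 1 + 12 + 8 + 3 + 56 = 121.
121 ÷ 18 = 6 complete bars with 13 left over.

6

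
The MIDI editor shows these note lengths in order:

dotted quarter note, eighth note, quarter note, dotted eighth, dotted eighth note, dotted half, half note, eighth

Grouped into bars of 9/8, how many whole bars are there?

2

One bar of 9/8 = 18 sixteenth notes.
Express everything in sixteenth notes: dotted quarter note = 6; eighth note = 2; quarter note = 4; dotted eighth = 3; dotted eighth note = 3; dotted half = 12; half note = 8; eighth = 2.
Altogether 6 + 2 + 4 + 3 + 3 + 12 + 8 + 2 = 40.
40 ÷ 18 = 2 complete bars with 4 left over.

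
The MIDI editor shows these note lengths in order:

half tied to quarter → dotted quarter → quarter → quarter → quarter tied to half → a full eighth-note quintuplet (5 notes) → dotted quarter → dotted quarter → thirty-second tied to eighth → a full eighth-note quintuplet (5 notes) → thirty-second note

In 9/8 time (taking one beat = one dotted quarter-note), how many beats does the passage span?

11.5

One dotted quarter-note beat = 12 thirty-second notes.
Express everything in thirty-second notes: half tied to quarter (half + quarter) = 24; dotted quarter = 12; quarter = 8; quarter = 8; quarter tied to half (quarter + half) = 24; a full eighth-note quintuplet (5 notes) (five quintuplet eighths span one half) = 16; dotted quarter = 12; dotted quarter = 12; thirty-second tied to eighth (thirty-second + eighth) = 5; a full eighth-note quintuplet (5 notes) (five quintuplet eighths span one half) = 16; thirty-second note = 1.
Sum: 24 + 12 + 8 + 8 + 24 + 16 + 12 + 12 + 5 + 16 + 1 = 138.
138 ÷ 12 = 11.5 beats.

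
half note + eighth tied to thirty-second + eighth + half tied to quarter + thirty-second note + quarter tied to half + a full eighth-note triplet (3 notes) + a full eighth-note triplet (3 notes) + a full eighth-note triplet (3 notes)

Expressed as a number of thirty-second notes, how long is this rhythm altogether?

98

Express everything in thirty-second notes: half note = 16; eighth tied to thirty-second (eighth + thirty-second) = 5; eighth = 4; half tied to quarter (half + quarter) = 24; thirty-second note = 1; quarter tied to half (quarter + half) = 24; a full eighth-note triplet (3 notes) (three triplet eighths span one quarter) = 8; a full eighth-note triplet (3 notes) (three triplet eighths span one quarter) = 8; a full eighth-note triplet (3 notes) (three triplet eighths span one quarter) = 8.
Sum: 16 + 5 + 4 + 24 + 1 + 24 + 8 + 8 + 8 = 98 thirty-second notes.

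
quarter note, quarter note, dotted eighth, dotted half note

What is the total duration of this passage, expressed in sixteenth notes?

23

Each duration in sixteenth notes: quarter note = 4; quarter note = 4; dotted eighth = 3; dotted half note = 12.
Altogether 4 + 4 + 3 + 12 = 23 sixteenth notes.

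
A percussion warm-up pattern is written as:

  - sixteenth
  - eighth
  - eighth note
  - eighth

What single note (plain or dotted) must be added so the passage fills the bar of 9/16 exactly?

The bar of 9/16 = 9 sixteenth notes.
Convert each value to sixteenth notes: sixteenth = 1; eighth = 2; eighth note = 2; eighth = 2.
Sum: 1 + 2 + 2 + 2 = 7.
Remaining: 9 − 7 = 2 sixteenth notes, which is a eighth note.

eighth note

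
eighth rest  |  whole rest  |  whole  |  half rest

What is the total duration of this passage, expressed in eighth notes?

In eighth notes: eighth rest = 1; whole rest = 8; whole = 8; half rest = 4.
Altogether 1 + 8 + 8 + 4 = 21 eighth notes.

21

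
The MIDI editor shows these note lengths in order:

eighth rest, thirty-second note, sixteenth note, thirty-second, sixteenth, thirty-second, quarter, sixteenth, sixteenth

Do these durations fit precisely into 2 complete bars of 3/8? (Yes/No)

One bar of 3/8 = 12 thirty-second notes, so 2 bars = 24.
In thirty-second notes: eighth rest = 4; thirty-second note = 1; sixteenth note = 2; thirty-second = 1; sixteenth = 2; thirty-second = 1; quarter = 8; sixteenth = 2; sixteenth = 2.
Total: 4 + 1 + 2 + 1 + 2 + 1 + 8 + 2 + 2 = 23.
23 falls short of 24, so the answer is No.

No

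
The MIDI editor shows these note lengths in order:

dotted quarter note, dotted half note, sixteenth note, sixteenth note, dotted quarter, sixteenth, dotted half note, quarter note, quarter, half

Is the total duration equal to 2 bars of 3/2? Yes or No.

One bar of 3/2 = 24 sixteenth notes, so 2 bars = 48.
Convert each value to sixteenth notes: dotted quarter note = 6; dotted half note = 12; sixteenth note = 1; sixteenth note = 1; dotted quarter = 6; sixteenth = 1; dotted half note = 12; quarter note = 4; quarter = 4; half = 8.
Adding: 6 + 12 + 1 + 1 + 6 + 1 + 12 + 4 + 4 + 8 = 55.
55 exceeds 48, so the answer is No.

No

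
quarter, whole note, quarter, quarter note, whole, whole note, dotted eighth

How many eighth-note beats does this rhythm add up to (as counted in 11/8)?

One eighth-note beat = 2 sixteenth notes.
Convert each value to sixteenth notes: quarter = 4; whole note = 16; quarter = 4; quarter note = 4; whole = 16; whole note = 16; dotted eighth = 3.
Adding: 4 + 16 + 4 + 4 + 16 + 16 + 3 = 63.
63 ÷ 2 = 31.5 beats.

31.5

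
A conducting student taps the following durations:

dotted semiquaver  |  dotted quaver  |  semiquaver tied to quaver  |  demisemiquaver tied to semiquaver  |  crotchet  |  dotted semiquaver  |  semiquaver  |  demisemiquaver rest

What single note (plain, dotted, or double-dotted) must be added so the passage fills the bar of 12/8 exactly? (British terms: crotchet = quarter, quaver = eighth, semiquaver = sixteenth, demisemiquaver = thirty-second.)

The bar of 12/8 = 48 thirty-second notes.
Convert each value to thirty-second notes: dotted semiquaver = 3; dotted quaver = 6; semiquaver tied to quaver (semiquaver + quaver) = 6; demisemiquaver tied to semiquaver (demisemiquaver + semiquaver) = 3; crotchet = 8; dotted semiquaver = 3; semiquaver = 2; demisemiquaver rest = 1.
Altogether 3 + 6 + 6 + 3 + 8 + 3 + 2 + 1 = 32.
Remaining: 48 − 32 = 16 thirty-second notes, which is a half note.

half note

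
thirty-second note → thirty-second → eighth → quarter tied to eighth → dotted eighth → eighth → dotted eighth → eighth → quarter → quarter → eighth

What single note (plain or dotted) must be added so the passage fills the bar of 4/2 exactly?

The bar of 4/2 = 64 thirty-second notes.
Working in thirty-second notes: thirty-second note = 1; thirty-second = 1; eighth = 4; quarter tied to eighth (quarter + eighth) = 12; dotted eighth = 6; eighth = 4; dotted eighth = 6; eighth = 4; quarter = 8; quarter = 8; eighth = 4.
Total: 1 + 1 + 4 + 12 + 6 + 4 + 6 + 4 + 8 + 8 + 4 = 58.
Remaining: 64 − 58 = 6 thirty-second notes, which is a dotted eighth note.

dotted eighth note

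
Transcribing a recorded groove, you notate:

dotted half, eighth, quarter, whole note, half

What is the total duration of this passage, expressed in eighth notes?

21

Each duration in eighth notes: dotted half = 6; eighth = 1; quarter = 2; whole note = 8; half = 4.
Altogether 6 + 1 + 2 + 8 + 4 = 21 eighth notes.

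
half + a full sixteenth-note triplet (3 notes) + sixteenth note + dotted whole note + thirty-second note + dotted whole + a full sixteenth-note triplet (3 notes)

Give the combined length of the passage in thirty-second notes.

In thirty-second notes: half = 16; a full sixteenth-note triplet (3 notes) (three triplet sixteenths span one eighth) = 4; sixteenth note = 2; dotted whole note = 48; thirty-second note = 1; dotted whole = 48; a full sixteenth-note triplet (3 notes) (three triplet sixteenths span one eighth) = 4.
Total: 16 + 4 + 2 + 48 + 1 + 48 + 4 = 123 thirty-second notes.

123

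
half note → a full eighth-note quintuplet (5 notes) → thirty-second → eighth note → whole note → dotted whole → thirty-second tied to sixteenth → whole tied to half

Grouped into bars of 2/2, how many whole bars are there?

One bar of 2/2 = 32 thirty-second notes.
Each duration in thirty-second notes: half note = 16; a full eighth-note quintuplet (5 notes) (five quintuplet eighths span one half) = 16; thirty-second = 1; eighth note = 4; whole note = 32; dotted whole = 48; thirty-second tied to sixteenth (thirty-second + sixteenth) = 3; whole tied to half (whole + half) = 48.
Sum: 16 + 16 + 1 + 4 + 32 + 48 + 3 + 48 = 168.
168 ÷ 32 = 5 complete bars with 8 left over.

5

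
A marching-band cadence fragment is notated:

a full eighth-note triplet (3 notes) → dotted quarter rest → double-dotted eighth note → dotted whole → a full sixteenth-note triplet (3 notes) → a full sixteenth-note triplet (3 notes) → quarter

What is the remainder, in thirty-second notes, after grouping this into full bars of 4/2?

27

One bar of 4/2 = 64 thirty-second notes.
Each duration in thirty-second notes: a full eighth-note triplet (3 notes) (three triplet eighths span one quarter) = 8; dotted quarter rest = 12; double-dotted eighth note = 7; dotted whole = 48; a full sixteenth-note triplet (3 notes) (three triplet sixteenths span one eighth) = 4; a full sixteenth-note triplet (3 notes) (three triplet sixteenths span one eighth) = 4; quarter = 8.
Adding: 8 + 12 + 7 + 48 + 4 + 4 + 8 = 91.
91 ÷ 64 = 1 complete bar with 27 thirty-second notes remaining.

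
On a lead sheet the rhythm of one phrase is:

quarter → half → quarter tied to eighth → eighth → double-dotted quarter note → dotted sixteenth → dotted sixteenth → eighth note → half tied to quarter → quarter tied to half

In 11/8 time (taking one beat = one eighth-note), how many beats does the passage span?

28

One eighth-note beat = 4 thirty-second notes.
Working in thirty-second notes: quarter = 8; half = 16; quarter tied to eighth (quarter + eighth) = 12; eighth = 4; double-dotted quarter note = 14; dotted sixteenth = 3; dotted sixteenth = 3; eighth note = 4; half tied to quarter (half + quarter) = 24; quarter tied to half (quarter + half) = 24.
Total: 8 + 16 + 12 + 4 + 14 + 3 + 3 + 4 + 24 + 24 = 112.
112 ÷ 4 = 28 beats.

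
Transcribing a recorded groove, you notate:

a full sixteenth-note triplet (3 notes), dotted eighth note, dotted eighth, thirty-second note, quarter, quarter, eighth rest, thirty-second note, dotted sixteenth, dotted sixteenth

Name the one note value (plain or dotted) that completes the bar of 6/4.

eighth note

The bar of 6/4 = 48 thirty-second notes.
Convert each value to thirty-second notes: a full sixteenth-note triplet (3 notes) (three triplet sixteenths span one eighth) = 4; dotted eighth note = 6; dotted eighth = 6; thirty-second note = 1; quarter = 8; quarter = 8; eighth rest = 4; thirty-second note = 1; dotted sixteenth = 3; dotted sixteenth = 3.
Altogether 4 + 6 + 6 + 1 + 8 + 8 + 4 + 1 + 3 + 3 = 44.
Remaining: 48 − 44 = 4 thirty-second notes, which is a eighth note.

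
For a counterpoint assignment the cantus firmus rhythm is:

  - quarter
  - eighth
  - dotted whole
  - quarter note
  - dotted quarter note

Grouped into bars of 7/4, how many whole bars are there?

1

One bar of 7/4 = 14 eighth notes.
In eighth notes: quarter = 2; eighth = 1; dotted whole = 12; quarter note = 2; dotted quarter note = 3.
Adding: 2 + 1 + 12 + 2 + 3 = 20.
20 ÷ 14 = 1 complete bar with 6 left over.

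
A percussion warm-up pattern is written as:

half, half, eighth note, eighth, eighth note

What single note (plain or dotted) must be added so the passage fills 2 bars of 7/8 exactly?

dotted quarter note

2 bars of 7/8 = 14 eighth notes.
In eighth notes: half = 4; half = 4; eighth note = 1; eighth = 1; eighth note = 1.
Sum: 4 + 4 + 1 + 1 + 1 = 11.
Remaining: 14 − 11 = 3 eighth notes, which is a dotted quarter note.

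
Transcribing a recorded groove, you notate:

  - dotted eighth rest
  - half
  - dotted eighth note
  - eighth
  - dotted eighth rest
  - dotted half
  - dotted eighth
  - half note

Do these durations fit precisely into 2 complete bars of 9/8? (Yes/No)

One bar of 9/8 = 18 sixteenth notes, so 2 bars = 36.
Working in sixteenth notes: dotted eighth rest = 3; half = 8; dotted eighth note = 3; eighth = 2; dotted eighth rest = 3; dotted half = 12; dotted eighth = 3; half note = 8.
Sum: 3 + 8 + 3 + 2 + 3 + 12 + 3 + 8 = 42.
42 exceeds 36, so the answer is No.

No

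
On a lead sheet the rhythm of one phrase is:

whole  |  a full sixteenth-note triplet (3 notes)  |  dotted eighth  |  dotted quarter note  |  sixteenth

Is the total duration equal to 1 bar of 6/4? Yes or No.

One bar of 6/4 = 24 sixteenth notes.
In sixteenth notes: whole = 16; a full sixteenth-note triplet (3 notes) (three triplet sixteenths span one eighth) = 2; dotted eighth = 3; dotted quarter note = 6; sixteenth = 1.
Adding: 16 + 2 + 3 + 6 + 1 = 28.
28 exceeds 24, so the answer is No.

No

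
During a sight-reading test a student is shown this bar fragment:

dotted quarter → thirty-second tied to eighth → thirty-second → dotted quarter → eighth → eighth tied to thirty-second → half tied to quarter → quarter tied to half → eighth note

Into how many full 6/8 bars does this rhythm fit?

3

One bar of 6/8 = 24 thirty-second notes.
Each duration in thirty-second notes: dotted quarter = 12; thirty-second tied to eighth (thirty-second + eighth) = 5; thirty-second = 1; dotted quarter = 12; eighth = 4; eighth tied to thirty-second (eighth + thirty-second) = 5; half tied to quarter (half + quarter) = 24; quarter tied to half (quarter + half) = 24; eighth note = 4.
Total: 12 + 5 + 1 + 12 + 4 + 5 + 24 + 24 + 4 = 91.
91 ÷ 24 = 3 complete bars with 19 left over.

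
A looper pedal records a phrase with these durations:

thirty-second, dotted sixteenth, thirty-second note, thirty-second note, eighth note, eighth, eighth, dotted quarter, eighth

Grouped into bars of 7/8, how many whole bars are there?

One bar of 7/8 = 28 thirty-second notes.
Working in thirty-second notes: thirty-second = 1; dotted sixteenth = 3; thirty-second note = 1; thirty-second note = 1; eighth note = 4; eighth = 4; eighth = 4; dotted quarter = 12; eighth = 4.
Total: 1 + 3 + 1 + 1 + 4 + 4 + 4 + 12 + 4 = 34.
34 ÷ 28 = 1 complete bar with 6 left over.

1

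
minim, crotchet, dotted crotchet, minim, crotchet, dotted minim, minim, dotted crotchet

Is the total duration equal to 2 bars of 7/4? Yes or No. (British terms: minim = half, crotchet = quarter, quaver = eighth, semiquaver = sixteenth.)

Yes

One bar of 7/4 = 14 eighth notes, so 2 bars = 28.
Express everything in eighth notes: minim = 4; crotchet = 2; dotted crotchet = 3; minim = 4; crotchet = 2; dotted minim = 6; minim = 4; dotted crotchet = 3.
Sum: 4 + 2 + 3 + 4 + 2 + 6 + 4 + 3 = 28.
28 equals 28, so the answer is Yes.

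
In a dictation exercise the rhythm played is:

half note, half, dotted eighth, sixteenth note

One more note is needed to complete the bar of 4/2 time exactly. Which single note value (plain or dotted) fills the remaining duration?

The bar of 4/2 = 32 sixteenth notes.
Convert each value to sixteenth notes: half note = 8; half = 8; dotted eighth = 3; sixteenth note = 1.
Sum: 8 + 8 + 3 + 1 = 20.
Remaining: 32 − 20 = 12 sixteenth notes, which is a dotted half note.

dotted half note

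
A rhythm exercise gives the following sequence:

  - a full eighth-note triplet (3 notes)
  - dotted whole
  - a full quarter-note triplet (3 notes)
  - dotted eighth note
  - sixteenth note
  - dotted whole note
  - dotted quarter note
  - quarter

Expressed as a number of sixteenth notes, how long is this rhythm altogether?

74

Express everything in sixteenth notes: a full eighth-note triplet (3 notes) (three triplet eighths span one quarter) = 4; dotted whole = 24; a full quarter-note triplet (3 notes) (three triplet quarters span one half) = 8; dotted eighth note = 3; sixteenth note = 1; dotted whole note = 24; dotted quarter note = 6; quarter = 4.
Sum: 4 + 24 + 8 + 3 + 1 + 24 + 6 + 4 = 74 sixteenth notes.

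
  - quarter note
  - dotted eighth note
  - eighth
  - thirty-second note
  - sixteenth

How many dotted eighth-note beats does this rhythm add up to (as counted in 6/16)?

3.5

One dotted eighth-note beat = 6 thirty-second notes.
In thirty-second notes: quarter note = 8; dotted eighth note = 6; eighth = 4; thirty-second note = 1; sixteenth = 2.
Sum: 8 + 6 + 4 + 1 + 2 = 21.
21 ÷ 6 = 3.5 beats.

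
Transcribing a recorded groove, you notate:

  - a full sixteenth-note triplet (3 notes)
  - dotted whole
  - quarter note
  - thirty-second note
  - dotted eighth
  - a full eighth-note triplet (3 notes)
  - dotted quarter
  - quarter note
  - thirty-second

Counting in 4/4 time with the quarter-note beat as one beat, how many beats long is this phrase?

One quarter-note beat = 8 thirty-second notes.
Each duration in thirty-second notes: a full sixteenth-note triplet (3 notes) (three triplet sixteenths span one eighth) = 4; dotted whole = 48; quarter note = 8; thirty-second note = 1; dotted eighth = 6; a full eighth-note triplet (3 notes) (three triplet eighths span one quarter) = 8; dotted quarter = 12; quarter note = 8; thirty-second = 1.
Adding: 4 + 48 + 8 + 1 + 6 + 8 + 12 + 8 + 1 = 96.
96 ÷ 8 = 12 beats.

12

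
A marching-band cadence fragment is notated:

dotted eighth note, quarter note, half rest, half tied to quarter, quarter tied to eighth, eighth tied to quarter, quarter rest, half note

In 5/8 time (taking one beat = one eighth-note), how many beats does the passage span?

One eighth-note beat = 2 sixteenth notes.
Each duration in sixteenth notes: dotted eighth note = 3; quarter note = 4; half rest = 8; half tied to quarter (half + quarter) = 12; quarter tied to eighth (quarter + eighth) = 6; eighth tied to quarter (eighth + quarter) = 6; quarter rest = 4; half note = 8.
Sum: 3 + 4 + 8 + 12 + 6 + 6 + 4 + 8 = 51.
51 ÷ 2 = 25.5 beats.

25.5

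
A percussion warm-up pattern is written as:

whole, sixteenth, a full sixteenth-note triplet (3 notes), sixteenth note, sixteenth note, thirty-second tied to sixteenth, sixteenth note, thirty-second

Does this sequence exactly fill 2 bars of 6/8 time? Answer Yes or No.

Yes

One bar of 6/8 = 24 thirty-second notes, so 2 bars = 48.
Each duration in thirty-second notes: whole = 32; sixteenth = 2; a full sixteenth-note triplet (3 notes) (three triplet sixteenths span one eighth) = 4; sixteenth note = 2; sixteenth note = 2; thirty-second tied to sixteenth (thirty-second + sixteenth) = 3; sixteenth note = 2; thirty-second = 1.
Total: 32 + 2 + 4 + 2 + 2 + 3 + 2 + 1 = 48.
48 equals 48, so the answer is Yes.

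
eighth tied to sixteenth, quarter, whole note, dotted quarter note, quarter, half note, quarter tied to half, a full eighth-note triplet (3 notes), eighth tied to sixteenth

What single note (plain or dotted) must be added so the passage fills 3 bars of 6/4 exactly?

3 bars of 6/4 = 72 sixteenth notes.
Each duration in sixteenth notes: eighth tied to sixteenth (eighth + sixteenth) = 3; quarter = 4; whole note = 16; dotted quarter note = 6; quarter = 4; half note = 8; quarter tied to half (quarter + half) = 12; a full eighth-note triplet (3 notes) (three triplet eighths span one quarter) = 4; eighth tied to sixteenth (eighth + sixteenth) = 3.
Altogether 3 + 4 + 16 + 6 + 4 + 8 + 12 + 4 + 3 = 60.
Remaining: 72 − 60 = 12 sixteenth notes, which is a dotted half note.

dotted half note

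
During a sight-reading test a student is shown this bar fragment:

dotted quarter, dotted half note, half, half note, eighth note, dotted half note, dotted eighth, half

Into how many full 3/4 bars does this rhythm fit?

4

One bar of 3/4 = 12 sixteenth notes.
In sixteenth notes: dotted quarter = 6; dotted half note = 12; half = 8; half note = 8; eighth note = 2; dotted half note = 12; dotted eighth = 3; half = 8.
Adding: 6 + 12 + 8 + 8 + 2 + 12 + 3 + 8 = 59.
59 ÷ 12 = 4 complete bars with 11 left over.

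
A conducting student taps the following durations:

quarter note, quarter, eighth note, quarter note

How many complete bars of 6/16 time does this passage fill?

2

One bar of 6/16 = 3 eighth notes.
Working in eighth notes: quarter note = 2; quarter = 2; eighth note = 1; quarter note = 2.
Altogether 2 + 2 + 1 + 2 = 7.
7 ÷ 3 = 2 complete bars with 1 left over.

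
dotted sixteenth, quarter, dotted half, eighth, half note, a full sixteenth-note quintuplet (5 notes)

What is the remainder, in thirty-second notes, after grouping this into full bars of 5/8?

3

One bar of 5/8 = 20 thirty-second notes.
Each duration in thirty-second notes: dotted sixteenth = 3; quarter = 8; dotted half = 24; eighth = 4; half note = 16; a full sixteenth-note quintuplet (5 notes) (five quintuplet sixteenths span one quarter) = 8.
Adding: 3 + 8 + 24 + 4 + 16 + 8 = 63.
63 ÷ 20 = 3 complete bars with 3 thirty-second notes remaining.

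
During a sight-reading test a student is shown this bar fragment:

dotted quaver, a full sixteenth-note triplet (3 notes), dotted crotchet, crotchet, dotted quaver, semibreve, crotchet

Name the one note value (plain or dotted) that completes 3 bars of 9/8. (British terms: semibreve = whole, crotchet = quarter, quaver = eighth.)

whole note

3 bars of 9/8 = 54 sixteenth notes.
Express everything in sixteenth notes: dotted quaver = 3; a full sixteenth-note triplet (3 notes) (three triplet sixteenths span one eighth) = 2; dotted crotchet = 6; crotchet = 4; dotted quaver = 3; semibreve = 16; crotchet = 4.
Altogether 3 + 2 + 6 + 4 + 3 + 16 + 4 = 38.
Remaining: 54 − 38 = 16 sixteenth notes, which is a whole note.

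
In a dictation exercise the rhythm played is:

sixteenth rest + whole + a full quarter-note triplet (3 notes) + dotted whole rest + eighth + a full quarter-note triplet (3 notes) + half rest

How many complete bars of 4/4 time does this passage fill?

One bar of 4/4 = 16 sixteenth notes.
In sixteenth notes: sixteenth rest = 1; whole = 16; a full quarter-note triplet (3 notes) (three triplet quarters span one half) = 8; dotted whole rest = 24; eighth = 2; a full quarter-note triplet (3 notes) (three triplet quarters span one half) = 8; half rest = 8.
Adding: 1 + 16 + 8 + 24 + 2 + 8 + 8 = 67.
67 ÷ 16 = 4 complete bars with 3 left over.

4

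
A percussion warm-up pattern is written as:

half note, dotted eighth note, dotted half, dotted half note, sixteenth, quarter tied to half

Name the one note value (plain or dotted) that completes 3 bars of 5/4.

dotted half note

3 bars of 5/4 = 60 sixteenth notes.
Each duration in sixteenth notes: half note = 8; dotted eighth note = 3; dotted half = 12; dotted half note = 12; sixteenth = 1; quarter tied to half (quarter + half) = 12.
Total: 8 + 3 + 12 + 12 + 1 + 12 = 48.
Remaining: 60 − 48 = 12 sixteenth notes, which is a dotted half note.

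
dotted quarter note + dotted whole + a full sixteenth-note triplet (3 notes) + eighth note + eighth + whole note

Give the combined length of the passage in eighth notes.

26

Each duration in eighth notes: dotted quarter note = 3; dotted whole = 12; a full sixteenth-note triplet (3 notes) (three triplet sixteenths span one eighth) = 1; eighth note = 1; eighth = 1; whole note = 8.
Altogether 3 + 12 + 1 + 1 + 1 + 8 = 26 eighth notes.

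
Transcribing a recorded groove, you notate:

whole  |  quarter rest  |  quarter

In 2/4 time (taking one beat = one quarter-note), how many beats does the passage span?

One quarter-note beat = 2 eighth notes.
Express everything in eighth notes: whole = 8; quarter rest = 2; quarter = 2.
Adding: 8 + 2 + 2 = 12.
12 ÷ 2 = 6 beats.

6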